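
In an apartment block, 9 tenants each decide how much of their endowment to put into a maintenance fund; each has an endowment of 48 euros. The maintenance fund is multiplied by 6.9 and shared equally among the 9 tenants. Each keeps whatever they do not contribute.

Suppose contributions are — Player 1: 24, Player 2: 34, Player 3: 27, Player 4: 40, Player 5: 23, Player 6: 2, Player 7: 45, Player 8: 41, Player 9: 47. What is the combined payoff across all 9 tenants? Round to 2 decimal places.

Total contributed: 24 + 34 + 27 + 40 + 23 + 2 + 45 + 41 + 47 = 283; total kept: 9 × 48 − 283 = 149.
The maintenance fund pays out 6.9 × 283 = 1952.70 in aggregate.
Group total = 149 + 1952.70 = 2101.70.

2101.70 euros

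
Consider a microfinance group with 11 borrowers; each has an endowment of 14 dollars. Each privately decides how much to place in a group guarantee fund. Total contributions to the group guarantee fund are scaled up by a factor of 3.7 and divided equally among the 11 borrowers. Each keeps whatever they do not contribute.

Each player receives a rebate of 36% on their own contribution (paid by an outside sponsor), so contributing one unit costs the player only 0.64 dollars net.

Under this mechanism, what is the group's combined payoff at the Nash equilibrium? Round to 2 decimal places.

154.00 dollars

With the mechanism, a contributed unit returns (3.7/11) / 0.64 = 0.5256 per unit of net cost — still below 1 — so contributing 0 remains dominant for every player.
At the Nash equilibrium no one contributes; group total payoff = 11 × 14 = 154.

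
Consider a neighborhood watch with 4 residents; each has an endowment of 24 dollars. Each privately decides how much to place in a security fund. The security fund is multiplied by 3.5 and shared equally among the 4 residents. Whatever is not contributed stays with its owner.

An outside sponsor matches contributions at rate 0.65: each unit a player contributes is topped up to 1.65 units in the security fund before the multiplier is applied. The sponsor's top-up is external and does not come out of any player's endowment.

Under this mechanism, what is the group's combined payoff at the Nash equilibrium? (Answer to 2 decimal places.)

With the mechanism, a contributed unit returns 3.5 × 1.65 / 4 = 1.4438 per unit of net cost to the contributor — now above 1 — so contributing fully is weakly dominant for every player.
At the Nash equilibrium everyone contributes 24. Group total payoff = 3.5 × 1.65 × 96 = 554.40.

554.40 dollars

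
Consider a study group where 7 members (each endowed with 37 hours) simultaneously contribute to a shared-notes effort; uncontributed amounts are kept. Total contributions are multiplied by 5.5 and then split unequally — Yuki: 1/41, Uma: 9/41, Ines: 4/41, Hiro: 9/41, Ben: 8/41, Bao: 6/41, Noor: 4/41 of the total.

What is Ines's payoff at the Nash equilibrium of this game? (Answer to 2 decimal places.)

Player j's private return per contributed unit is 5.5 × (j's share). Contributing is weakly dominant for j when that share is at least 1/5.5 = 0.1818, and contributing 0 is dominant otherwise.
The shares above 0.1818 belong to Uma, Hiro and Ben, contributing 37 each; the remaining 4 contribute 0. Total contributed: 111.
Ines keeps 37 and receives 5.5 × 111 × 4/41 = 59.56 from the shared-notes effort, for a payoff of 96.56.

96.56 hours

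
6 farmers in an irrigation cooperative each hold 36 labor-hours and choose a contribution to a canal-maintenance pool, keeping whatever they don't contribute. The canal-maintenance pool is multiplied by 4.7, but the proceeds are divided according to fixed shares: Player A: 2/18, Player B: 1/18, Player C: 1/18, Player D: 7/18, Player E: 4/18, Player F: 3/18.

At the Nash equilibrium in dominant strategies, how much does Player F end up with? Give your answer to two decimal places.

Each unit j contributes comes back to j as 4.7 × (j's share), so j prefers to contribute only if that share exceeds 1/4.7 = 0.2128; otherwise keeping the unit dominates.
Player D and Player E are above the threshold, contributing 36 each; the remaining 4 contribute 0. Total contributed: 72.
Player F keeps 36 and receives 4.7 × 72 × 3/18 = 56.40 from the canal-maintenance pool, for a payoff of 92.40.

92.40 labor-hours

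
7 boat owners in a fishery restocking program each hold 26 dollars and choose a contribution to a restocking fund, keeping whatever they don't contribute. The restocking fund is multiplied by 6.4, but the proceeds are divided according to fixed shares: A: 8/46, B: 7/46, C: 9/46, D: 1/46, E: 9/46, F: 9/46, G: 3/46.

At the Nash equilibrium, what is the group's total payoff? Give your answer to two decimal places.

Player j's private return per contributed unit is 6.4 × (j's share). Contributing is weakly dominant for j when that share is at least 1/6.4 = 0.1563, and contributing 0 is dominant otherwise.
A, C, E and F clear that bar, contributing 26 each; the remaining 3 contribute 0. Total contributed: 104.
The restocking fund pays out 6.4 × 104 = 665.60 in total (split across the unequal shares, but the aggregate is all that matters for the group sum).
The 3 free-riders keep 26 each, adding 78. Group total = 78 + 665.60 = 743.60.

743.60 dollars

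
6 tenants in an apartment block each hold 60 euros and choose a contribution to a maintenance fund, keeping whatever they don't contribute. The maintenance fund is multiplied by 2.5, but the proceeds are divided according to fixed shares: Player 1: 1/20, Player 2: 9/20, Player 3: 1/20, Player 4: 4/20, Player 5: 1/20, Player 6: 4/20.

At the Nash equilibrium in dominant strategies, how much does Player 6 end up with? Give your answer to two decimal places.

90.00 euros

For player j, contributing a unit is worthwhile iff 2.5 × (j's share) ≥ 1, i.e. iff j's share is at least 0.4000.
Only Player 2 (9/20) clears that bar, contributing 60; the remaining 5 contribute 0. Total contributed: 60.
Player 6 keeps 60 and receives 2.5 × 60 × 4/20 = 30.00 from the maintenance fund, for a payoff of 90.00.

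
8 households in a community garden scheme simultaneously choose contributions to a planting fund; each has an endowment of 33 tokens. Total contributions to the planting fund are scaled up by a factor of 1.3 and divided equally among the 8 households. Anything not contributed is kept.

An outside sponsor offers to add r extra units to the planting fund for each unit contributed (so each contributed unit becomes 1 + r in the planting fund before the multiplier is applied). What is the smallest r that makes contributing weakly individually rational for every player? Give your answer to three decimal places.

With matching at rate r, one contributed unit becomes (1 + r) in the planting fund and returns 1.3 × (1 + r) / 8 to the contributor.
Setting this equal to 1: 1 + r = 8/1.3 = 6.1538.
So the minimum matching rate is r = 6.1538 − 1 = 5.154.

5.154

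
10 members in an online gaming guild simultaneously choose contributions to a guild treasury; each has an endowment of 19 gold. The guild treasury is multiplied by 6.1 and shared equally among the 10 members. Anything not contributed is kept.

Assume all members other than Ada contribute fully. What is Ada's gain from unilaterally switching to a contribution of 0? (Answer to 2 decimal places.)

7.41 gold

Switching from a contribution of 19 to 0 lets Ada keep an extra 19 gold, but lowers the guild treasury by 19, which costs Ada their own share of that drop: 6.1/10 × 19 = 11.59.
Net gain = 19 − 11.59 = 7.41. The private return per contributed unit (0.6100) is below 1, so free-riding is indeed the best response regardless of what the others do.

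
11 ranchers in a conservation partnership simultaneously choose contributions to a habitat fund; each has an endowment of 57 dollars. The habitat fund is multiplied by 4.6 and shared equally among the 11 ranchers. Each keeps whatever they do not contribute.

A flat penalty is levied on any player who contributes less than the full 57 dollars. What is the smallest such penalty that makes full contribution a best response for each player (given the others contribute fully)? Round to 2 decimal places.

Given the others contribute fully, the best deviation is to contribute 0 (any partial contribution still incurs the fine and gives up units whose private return 0.4182 is below 1).
Deviating from 57 to 0 saves 57 dollars but forfeits the deviator's share of the drop in the habitat fund: 4.6/11 × 57 = 23.84.
So the deviation gain is 57 − 23.84 = 33.16, and the fine must be at least 33.16 dollars to wipe it out.

33.16 dollars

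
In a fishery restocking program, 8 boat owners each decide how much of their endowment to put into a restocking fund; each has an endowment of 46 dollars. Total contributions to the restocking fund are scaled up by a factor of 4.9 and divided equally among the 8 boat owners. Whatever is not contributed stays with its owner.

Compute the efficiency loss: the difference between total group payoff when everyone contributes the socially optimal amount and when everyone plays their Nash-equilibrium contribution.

1435.20 dollars

Each contributed unit returns 4.9/8 = 0.6125 to its contributor — below 1 — so contributing 0 is dominant for every player. At the Nash equilibrium everyone keeps their 46, and the group total is 8 × 46 = 368.
Each contributed unit returns 4.900 to the group as a whole (0.6125 to each of 8 players), which exceeds 1, so the social optimum is full contribution: group total = 4.900 × 368 = 1803.20.
Efficiency loss = 1803.20 − 368 = 1435.20.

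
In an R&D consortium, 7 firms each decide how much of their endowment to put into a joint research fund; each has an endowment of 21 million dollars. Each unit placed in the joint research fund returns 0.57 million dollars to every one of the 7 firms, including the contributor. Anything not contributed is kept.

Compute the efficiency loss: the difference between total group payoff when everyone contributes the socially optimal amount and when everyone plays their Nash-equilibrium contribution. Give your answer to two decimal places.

The private return per contributed unit is 0.57 < 1, so contributing 0 is dominant for every player. At the Nash equilibrium everyone keeps their 21, and the group total is 7 × 21 = 147.
Each contributed unit returns 3.990 to the group as a whole (0.57 to each of 7 players), which exceeds 1, so the social optimum is full contribution: group total = 3.990 × 147 = 586.53.
Efficiency loss = 586.53 − 147 = 439.53.

439.53 million dollars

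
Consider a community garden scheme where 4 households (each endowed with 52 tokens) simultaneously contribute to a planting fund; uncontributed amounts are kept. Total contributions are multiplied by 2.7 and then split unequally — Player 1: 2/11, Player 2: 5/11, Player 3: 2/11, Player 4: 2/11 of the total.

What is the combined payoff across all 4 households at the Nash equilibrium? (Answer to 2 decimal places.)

296.40 tokens

Player j's private return per contributed unit is 2.7 × (j's share). Contributing is weakly dominant for j when that share is at least 1/2.7 = 0.3704, and contributing 0 is dominant otherwise.
Player 2 alone (share 5/11) is above the threshold, contributing 52; the remaining 3 contribute 0. Total contributed: 52.
The planting fund pays out 2.7 × 52 = 140.40 in total (split across the unequal shares, but the aggregate is all that matters for the group sum).
The 3 free-riders keep 52 each, adding 156. Group total = 156 + 140.40 = 296.40.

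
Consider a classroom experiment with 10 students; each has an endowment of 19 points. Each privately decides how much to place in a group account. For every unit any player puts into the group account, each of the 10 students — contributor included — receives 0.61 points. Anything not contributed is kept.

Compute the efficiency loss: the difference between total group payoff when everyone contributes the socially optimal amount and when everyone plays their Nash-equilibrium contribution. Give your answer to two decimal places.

The private return per contributed unit is 0.61 < 1, so contributing 0 is dominant for every player. At the Nash equilibrium everyone keeps their 19, and the group total is 10 × 19 = 190.
Each contributed unit returns 6.100 to the group as a whole (0.61 to each of 10 players), which exceeds 1, so the social optimum is full contribution: group total = 6.100 × 190 = 1159.00.
Efficiency loss = 1159.00 − 190 = 969.00.

969.00 points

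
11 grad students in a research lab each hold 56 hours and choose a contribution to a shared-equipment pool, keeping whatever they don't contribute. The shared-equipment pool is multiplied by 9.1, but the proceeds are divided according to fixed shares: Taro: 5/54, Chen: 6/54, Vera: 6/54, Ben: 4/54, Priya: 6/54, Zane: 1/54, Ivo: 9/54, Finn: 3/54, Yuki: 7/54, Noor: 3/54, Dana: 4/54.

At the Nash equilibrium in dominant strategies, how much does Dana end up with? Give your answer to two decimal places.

244.74 hours

For player j, contributing a unit is worthwhile iff 9.1 × (j's share) ≥ 1, i.e. iff j's share is at least 0.1099.
Chen, Vera, Priya, Ivo and Yuki clear that bar, contributing 56 each; the remaining 6 contribute 0. Total contributed: 280.
Dana keeps 56 and receives 9.1 × 280 × 4/54 = 188.74 from the shared-equipment pool, for a payoff of 244.74.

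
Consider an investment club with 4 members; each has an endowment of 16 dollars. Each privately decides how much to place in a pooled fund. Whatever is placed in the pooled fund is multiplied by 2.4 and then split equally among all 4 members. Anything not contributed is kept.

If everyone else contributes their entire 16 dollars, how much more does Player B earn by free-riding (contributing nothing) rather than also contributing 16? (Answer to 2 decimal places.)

Switching from a contribution of 16 to 0 lets Player B keep an extra 16 dollars, but lowers the pooled fund by 16, which costs Player B their own share of that drop: 2.4/4 × 16 = 9.60.
Net gain = 16 − 9.60 = 6.40. The private return per contributed unit (0.6000) is below 1, so free-riding is indeed the best response regardless of what the others do.

6.40 dollars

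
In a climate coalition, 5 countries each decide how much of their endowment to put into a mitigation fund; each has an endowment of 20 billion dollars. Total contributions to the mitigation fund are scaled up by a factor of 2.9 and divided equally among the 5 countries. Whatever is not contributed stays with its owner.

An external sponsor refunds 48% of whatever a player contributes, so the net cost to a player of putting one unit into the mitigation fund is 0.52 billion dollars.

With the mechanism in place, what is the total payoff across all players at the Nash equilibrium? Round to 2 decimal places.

Under the mechanism each unit contributed yields (2.9/5) / 0.52 = 1.1154 back to its contributor per unit of net cost, which exceeds 1, making full contribution the dominant choice for everyone.
So the Nash equilibrium is full contribution by all 5; the group earns 5 × (20 × 0.48 + 2.9 × 20) = 338.00.

338.00 billion dollars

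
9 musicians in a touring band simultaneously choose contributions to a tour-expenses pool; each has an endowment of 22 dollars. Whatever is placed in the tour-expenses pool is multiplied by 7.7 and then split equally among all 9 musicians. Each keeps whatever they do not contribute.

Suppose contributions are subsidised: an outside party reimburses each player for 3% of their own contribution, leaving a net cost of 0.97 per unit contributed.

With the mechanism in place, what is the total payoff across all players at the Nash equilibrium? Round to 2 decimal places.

198.00 dollars

Even with the mechanism, each unit contributed returns only (7.7/9) / 0.97 = 0.8820 per unit of net cost, so contributing nothing is still dominant.
At the Nash equilibrium no one contributes; group total payoff = 9 × 22 = 198.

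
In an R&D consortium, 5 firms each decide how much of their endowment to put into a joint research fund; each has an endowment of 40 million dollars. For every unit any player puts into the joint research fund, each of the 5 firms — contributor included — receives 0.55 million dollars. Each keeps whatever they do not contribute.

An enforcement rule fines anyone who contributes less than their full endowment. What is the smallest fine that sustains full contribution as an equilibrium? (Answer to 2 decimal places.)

18.00 million dollars

Given the others contribute fully, the best deviation is to contribute 0 (any partial contribution still incurs the fine and gives up units whose private return 0.55 is below 1).
Deviating from 40 to 0 saves 40 million dollars but forfeits the deviator's share of the drop in the joint research fund: 0.55 × 40 = 22.00.
So the deviation gain is 40 − 22.00 = 18.00, and the fine must be at least 18.00 million dollars to wipe it out.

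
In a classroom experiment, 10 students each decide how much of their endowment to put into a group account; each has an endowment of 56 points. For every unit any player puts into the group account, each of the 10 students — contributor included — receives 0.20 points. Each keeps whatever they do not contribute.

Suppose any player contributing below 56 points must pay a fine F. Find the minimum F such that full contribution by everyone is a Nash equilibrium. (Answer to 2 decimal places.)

Given the others contribute fully, the best deviation is to contribute 0 (any partial contribution still incurs the fine and gives up units whose private return 0.20 is below 1).
Deviating from 56 to 0 saves 56 points but forfeits the deviator's share of the drop in the group account: 0.20 × 56 = 11.20.
So the deviation gain is 56 − 11.20 = 44.80, and the fine must be at least 44.80 points to wipe it out.

44.80 points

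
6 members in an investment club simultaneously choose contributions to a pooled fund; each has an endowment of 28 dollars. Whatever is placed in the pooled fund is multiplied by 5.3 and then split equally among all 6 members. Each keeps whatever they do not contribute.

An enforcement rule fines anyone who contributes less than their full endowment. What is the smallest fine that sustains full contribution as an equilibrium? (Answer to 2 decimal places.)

3.27 dollars

Given the others contribute fully, the best deviation is to contribute 0 (any partial contribution still incurs the fine and gives up units whose private return 0.8833 is below 1).
Deviating from 28 to 0 saves 28 dollars but forfeits the deviator's share of the drop in the pooled fund: 5.3/6 × 28 = 24.73.
So the deviation gain is 28 − 24.73 = 3.27, and the fine must be at least 3.27 dollars to wipe it out.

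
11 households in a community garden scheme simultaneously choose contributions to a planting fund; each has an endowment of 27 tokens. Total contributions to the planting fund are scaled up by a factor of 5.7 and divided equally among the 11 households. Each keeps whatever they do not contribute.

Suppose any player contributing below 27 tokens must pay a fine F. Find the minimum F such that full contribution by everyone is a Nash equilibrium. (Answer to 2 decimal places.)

13.01 tokens

Given the others contribute fully, the best deviation is to contribute 0 (any partial contribution still incurs the fine and gives up units whose private return 0.5182 is below 1).
Deviating from 27 to 0 saves 27 tokens but forfeits the deviator's share of the drop in the planting fund: 5.7/11 × 27 = 13.99.
So the deviation gain is 27 − 13.99 = 13.01, and the fine must be at least 13.01 tokens to wipe it out.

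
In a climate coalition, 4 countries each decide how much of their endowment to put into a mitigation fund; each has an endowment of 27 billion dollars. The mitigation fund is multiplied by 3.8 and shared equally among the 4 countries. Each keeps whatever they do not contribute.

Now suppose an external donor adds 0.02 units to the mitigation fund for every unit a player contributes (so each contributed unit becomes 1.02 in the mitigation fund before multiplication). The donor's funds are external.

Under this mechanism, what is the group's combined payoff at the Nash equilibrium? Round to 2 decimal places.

Even with the mechanism, each unit contributed returns only 3.8 × 1.02 / 4 = 0.9690 per unit of net cost, so contributing nothing is still dominant.
At the Nash equilibrium no one contributes; group total payoff = 4 × 27 = 108.

108.00 billion dollars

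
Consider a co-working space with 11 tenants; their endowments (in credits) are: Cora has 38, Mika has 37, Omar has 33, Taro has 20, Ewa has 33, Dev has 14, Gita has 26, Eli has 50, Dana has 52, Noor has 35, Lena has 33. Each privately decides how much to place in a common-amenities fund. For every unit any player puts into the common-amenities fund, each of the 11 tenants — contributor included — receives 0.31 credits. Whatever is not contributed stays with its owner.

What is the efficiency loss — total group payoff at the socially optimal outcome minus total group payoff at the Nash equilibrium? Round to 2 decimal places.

The private return per contributed unit is 0.31 < 1 for everyone, so the Nash equilibrium is zero contribution and the group total is Σ E_j = 38 + 37 + 33 + 20 + 33 + 14 + 26 + 50 + 52 + 35 + 33 = 371.
Each contributed unit returns 3.410 to the group, so the social optimum is full contribution by everyone: group total = 3.410 × 371 = 1265.11.
Efficiency loss = (3.410 − 1) × 371 = 894.11.

894.11 credits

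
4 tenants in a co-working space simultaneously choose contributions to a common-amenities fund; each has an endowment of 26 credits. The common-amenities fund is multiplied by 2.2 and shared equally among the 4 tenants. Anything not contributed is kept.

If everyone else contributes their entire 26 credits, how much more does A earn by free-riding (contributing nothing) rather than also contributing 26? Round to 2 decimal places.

Switching from a contribution of 26 to 0 lets A keep an extra 26 credits, but lowers the common-amenities fund by 26, which costs A their own share of that drop: 2.2/4 × 26 = 14.30.
Net gain = 26 − 14.30 = 11.70. The private return per contributed unit (0.5500) is below 1, so free-riding is indeed the best response regardless of what the others do.

11.70 credits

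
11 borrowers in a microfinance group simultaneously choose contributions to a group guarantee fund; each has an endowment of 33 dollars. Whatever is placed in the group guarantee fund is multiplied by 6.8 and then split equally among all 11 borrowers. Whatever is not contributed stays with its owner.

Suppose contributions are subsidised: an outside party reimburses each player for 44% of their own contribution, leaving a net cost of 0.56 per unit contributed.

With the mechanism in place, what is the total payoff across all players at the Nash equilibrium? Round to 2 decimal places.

2628.12 dollars

With the mechanism, a contributed unit returns (6.8/11) / 0.56 = 1.1039 per unit of net cost to the contributor — now above 1 — so contributing fully is weakly dominant for every player.
At the Nash equilibrium everyone contributes 33. Group total payoff = 11 × (33 × 0.44 + 6.8 × 33) = 2628.12.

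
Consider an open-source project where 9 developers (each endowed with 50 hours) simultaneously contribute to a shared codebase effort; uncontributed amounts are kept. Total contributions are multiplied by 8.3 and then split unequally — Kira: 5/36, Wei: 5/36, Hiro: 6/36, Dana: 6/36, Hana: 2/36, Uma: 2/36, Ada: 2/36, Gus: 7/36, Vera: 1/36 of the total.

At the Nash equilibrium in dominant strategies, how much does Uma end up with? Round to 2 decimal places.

For player j, contributing a unit is worthwhile iff 8.3 × (j's share) ≥ 1, i.e. iff j's share is at least 0.1205.
Kira, Wei, Hiro, Dana and Gus clear that bar, contributing 50 each; the remaining 4 contribute 0. Total contributed: 250.
Uma keeps 50 and receives 8.3 × 250 × 2/36 = 115.28 from the shared codebase effort, for a payoff of 165.28.

165.28 hours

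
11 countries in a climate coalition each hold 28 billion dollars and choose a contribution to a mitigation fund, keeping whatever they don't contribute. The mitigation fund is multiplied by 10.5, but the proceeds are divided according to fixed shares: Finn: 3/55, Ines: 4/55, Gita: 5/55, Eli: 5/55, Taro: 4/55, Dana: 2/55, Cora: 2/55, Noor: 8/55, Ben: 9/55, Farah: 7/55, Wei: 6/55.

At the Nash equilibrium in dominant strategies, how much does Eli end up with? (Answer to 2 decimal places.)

134.91 billion dollars

Each unit j contributes comes back to j as 10.5 × (j's share), so j prefers to contribute only if that share exceeds 1/10.5 = 0.0952; otherwise keeping the unit dominates.
Noor, Ben, Farah and Wei clear that bar, contributing 28 each; the remaining 7 contribute 0. Total contributed: 112.
Eli keeps 28 and receives 10.5 × 112 × 5/55 = 106.91 from the mitigation fund, for a payoff of 134.91.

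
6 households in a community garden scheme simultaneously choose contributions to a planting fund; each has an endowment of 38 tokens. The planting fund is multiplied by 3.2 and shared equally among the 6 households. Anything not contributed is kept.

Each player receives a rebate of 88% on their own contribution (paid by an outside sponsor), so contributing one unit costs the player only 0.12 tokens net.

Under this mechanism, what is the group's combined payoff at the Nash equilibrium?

With the mechanism, a contributed unit returns (3.2/6) / 0.12 = 4.4444 per unit of net cost to the contributor — now above 1 — so contributing fully is weakly dominant for every player.
At the Nash equilibrium everyone contributes 38. Group total payoff = 6 × (38 × 0.88 + 3.2 × 38) = 930.24.

930.24 tokens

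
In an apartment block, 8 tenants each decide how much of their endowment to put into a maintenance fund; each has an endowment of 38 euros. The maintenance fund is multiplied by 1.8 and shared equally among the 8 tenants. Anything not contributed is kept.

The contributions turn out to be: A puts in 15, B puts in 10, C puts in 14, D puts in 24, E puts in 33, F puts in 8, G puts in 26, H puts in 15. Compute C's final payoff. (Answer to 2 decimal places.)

56.63 euros

Total contributed: 15 + 10 + 14 + 24 + 33 + 8 + 26 + 15 = 145.
Each receives 1.8 × 145 / 8 = 32.63 from the maintenance fund.
C keeps 38 − 14 = 24, so C's payoff is 24 + 32.63 = 56.63.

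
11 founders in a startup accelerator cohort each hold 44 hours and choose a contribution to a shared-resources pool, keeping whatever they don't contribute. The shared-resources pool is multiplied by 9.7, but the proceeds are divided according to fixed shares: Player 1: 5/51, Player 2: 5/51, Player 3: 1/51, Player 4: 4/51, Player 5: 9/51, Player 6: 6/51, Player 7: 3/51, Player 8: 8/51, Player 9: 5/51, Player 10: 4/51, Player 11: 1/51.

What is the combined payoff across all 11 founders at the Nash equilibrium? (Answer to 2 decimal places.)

1632.40 hours

Each unit j contributes comes back to j as 9.7 × (j's share), so j prefers to contribute only if that share exceeds 1/9.7 = 0.1031; otherwise keeping the unit dominates.
Player 5, Player 6 and Player 8 are above the threshold, contributing 44 each; the remaining 8 contribute 0. Total contributed: 132.
The shared-resources pool pays out 9.7 × 132 = 1280.40 in total (split across the unequal shares, but the aggregate is all that matters for the group sum).
The 8 free-riders keep 44 each, adding 352. Group total = 352 + 1280.40 = 1632.40.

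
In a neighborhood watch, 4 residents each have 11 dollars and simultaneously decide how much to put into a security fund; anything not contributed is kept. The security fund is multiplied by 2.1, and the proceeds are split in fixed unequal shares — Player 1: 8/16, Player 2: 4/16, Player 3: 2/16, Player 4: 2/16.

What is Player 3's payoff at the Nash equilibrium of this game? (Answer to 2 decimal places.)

13.89 dollars

A player with share s gets back 2.1·s per unit contributed, so full contribution is dominant for anyone with s > 1/2.1 = 0.4762 and zero contribution is dominant for anyone below.
Only Player 1 (8/16) clears that bar, contributing 11; the remaining 3 contribute 0. Total contributed: 11.
Player 3 keeps 11 and receives 2.1 × 11 × 2/16 = 2.89 from the security fund, for a payoff of 13.89.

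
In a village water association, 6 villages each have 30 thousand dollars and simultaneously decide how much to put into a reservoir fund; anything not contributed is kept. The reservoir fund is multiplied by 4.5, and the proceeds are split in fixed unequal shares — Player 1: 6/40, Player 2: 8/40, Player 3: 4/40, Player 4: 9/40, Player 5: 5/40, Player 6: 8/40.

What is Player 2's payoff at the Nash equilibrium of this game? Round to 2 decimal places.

57.00 thousand dollars

Player j's private return per contributed unit is 4.5 × (j's share). Contributing is weakly dominant for j when that share is at least 1/4.5 = 0.2222, and contributing 0 is dominant otherwise.
Player 4 alone (share 9/40) is above the threshold, contributing 30; the remaining 5 contribute 0. Total contributed: 30.
Player 2 keeps 30 and receives 4.5 × 30 × 8/40 = 27.00 from the reservoir fund, for a payoff of 57.00.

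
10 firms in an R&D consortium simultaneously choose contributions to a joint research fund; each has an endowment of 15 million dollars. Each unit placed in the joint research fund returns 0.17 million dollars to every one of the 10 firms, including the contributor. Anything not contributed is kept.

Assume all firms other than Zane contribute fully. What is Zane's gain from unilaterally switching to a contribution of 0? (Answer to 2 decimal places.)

Switching from a contribution of 15 to 0 lets Zane keep an extra 15 million dollars, but lowers the joint research fund by 15, which costs Zane their own share of that drop: 0.17 × 15 = 2.55.
Net gain = 15 − 2.55 = 12.45. The private return per contributed unit (0.17) is below 1, so free-riding is indeed the best response regardless of what the others do.

12.45 million dollars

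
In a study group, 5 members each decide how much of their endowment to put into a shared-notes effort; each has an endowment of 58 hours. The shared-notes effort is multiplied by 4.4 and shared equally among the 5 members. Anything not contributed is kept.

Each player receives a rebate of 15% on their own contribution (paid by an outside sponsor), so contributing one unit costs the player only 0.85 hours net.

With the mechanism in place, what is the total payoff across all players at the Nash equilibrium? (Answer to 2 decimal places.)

1319.50 hours

With the mechanism, a contributed unit returns (4.4/5) / 0.85 = 1.0353 per unit of net cost to the contributor — now above 1 — so contributing fully is weakly dominant for every player.
At the Nash equilibrium everyone contributes 58. Group total payoff = 5 × (58 × 0.15 + 4.4 × 58) = 1319.50.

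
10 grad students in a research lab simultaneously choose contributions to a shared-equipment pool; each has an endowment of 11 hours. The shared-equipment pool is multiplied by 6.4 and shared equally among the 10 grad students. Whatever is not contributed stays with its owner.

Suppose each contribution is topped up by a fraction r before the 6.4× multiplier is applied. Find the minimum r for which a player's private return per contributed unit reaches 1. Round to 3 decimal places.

With matching at rate r, one contributed unit becomes (1 + r) in the shared-equipment pool and returns 6.4 × (1 + r) / 10 to the contributor.
Setting this equal to 1: 1 + r = 10/6.4 = 1.5625.
So the minimum matching rate is r = 1.5625 − 1 = 0.563.

0.563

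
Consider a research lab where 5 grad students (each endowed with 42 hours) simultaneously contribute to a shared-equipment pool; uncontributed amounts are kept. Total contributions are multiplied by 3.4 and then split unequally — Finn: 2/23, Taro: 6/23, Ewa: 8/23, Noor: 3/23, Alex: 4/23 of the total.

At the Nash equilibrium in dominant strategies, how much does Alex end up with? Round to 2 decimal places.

66.83 hours

Each unit j contributes comes back to j as 3.4 × (j's share), so j prefers to contribute only if that share exceeds 1/3.4 = 0.2941; otherwise keeping the unit dominates.
The only share above 0.2941 is Ewa's 8/23, contributing 42; the remaining 4 contribute 0. Total contributed: 42.
Alex keeps 42 and receives 3.4 × 42 × 4/23 = 24.83 from the shared-equipment pool, for a payoff of 66.83.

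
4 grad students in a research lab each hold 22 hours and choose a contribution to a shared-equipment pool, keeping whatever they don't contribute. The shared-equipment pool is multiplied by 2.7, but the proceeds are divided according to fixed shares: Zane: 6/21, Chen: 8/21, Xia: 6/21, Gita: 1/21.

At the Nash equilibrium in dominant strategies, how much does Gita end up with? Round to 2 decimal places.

24.83 hours

For player j, contributing a unit is worthwhile iff 2.7 × (j's share) ≥ 1, i.e. iff j's share is at least 0.3704.
The only share above 0.3704 is Chen's 8/21, contributing 22; the remaining 3 contribute 0. Total contributed: 22.
Gita keeps 22 and receives 2.7 × 22 × 1/21 = 2.83 from the shared-equipment pool, for a payoff of 24.83.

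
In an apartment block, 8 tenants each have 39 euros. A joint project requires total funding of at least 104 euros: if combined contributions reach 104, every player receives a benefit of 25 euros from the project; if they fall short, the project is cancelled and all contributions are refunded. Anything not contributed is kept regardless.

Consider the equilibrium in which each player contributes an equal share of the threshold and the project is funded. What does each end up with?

51 euros

Equal share of the threshold: 104/8 = 13.
At this profile no one gains by cutting their contribution: any cut drops the total below 104, the project is cancelled, contributions are refunded, and the deviator ends with 39, which is less than 39 − 13 + 25 = 51. Contributing more than 13 just wastes the excess. So contributing exactly 13 is a best response.
Each player's payoff: 39 − 13 + 25 = 51.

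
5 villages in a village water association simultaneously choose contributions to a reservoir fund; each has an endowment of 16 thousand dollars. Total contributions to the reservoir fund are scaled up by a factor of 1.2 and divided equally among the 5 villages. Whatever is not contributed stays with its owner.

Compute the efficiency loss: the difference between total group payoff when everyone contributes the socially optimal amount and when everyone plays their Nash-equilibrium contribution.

Each contributed unit returns 1.2/5 = 0.2400 to its contributor — below 1 — so contributing 0 is dominant for every player. At the Nash equilibrium everyone keeps their 16, and the group total is 5 × 16 = 80.
Each contributed unit returns 1.200 to the group as a whole (0.2400 to each of 5 players), which exceeds 1, so the social optimum is full contribution: group total = 1.200 × 80 = 96.00.
Efficiency loss = 96.00 − 80 = 16.00.

16.00 thousand dollars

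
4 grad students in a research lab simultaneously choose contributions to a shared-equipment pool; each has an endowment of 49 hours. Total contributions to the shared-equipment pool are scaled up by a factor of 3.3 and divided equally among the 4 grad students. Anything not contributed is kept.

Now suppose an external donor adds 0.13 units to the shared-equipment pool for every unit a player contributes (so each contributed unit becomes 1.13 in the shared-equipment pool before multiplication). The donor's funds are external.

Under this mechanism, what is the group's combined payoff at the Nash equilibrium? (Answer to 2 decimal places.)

196.00 hours

Even with the mechanism, each unit contributed returns only 3.3 × 1.13 / 4 = 0.9323 per unit of net cost, so contributing nothing is still dominant.
Everyone keeps their endowment and the group total is 4 × 49 = 196.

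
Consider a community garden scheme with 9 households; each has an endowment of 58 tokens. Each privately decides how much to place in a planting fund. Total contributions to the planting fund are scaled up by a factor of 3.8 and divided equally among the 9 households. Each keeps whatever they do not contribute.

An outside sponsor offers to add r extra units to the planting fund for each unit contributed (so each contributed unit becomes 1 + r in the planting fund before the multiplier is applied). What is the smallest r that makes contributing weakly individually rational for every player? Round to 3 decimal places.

1.368

With matching at rate r, one contributed unit becomes (1 + r) in the planting fund and returns 3.8 × (1 + r) / 9 to the contributor.
Setting this equal to 1: 1 + r = 9/3.8 = 2.3684.
So the minimum matching rate is r = 2.3684 − 1 = 1.368.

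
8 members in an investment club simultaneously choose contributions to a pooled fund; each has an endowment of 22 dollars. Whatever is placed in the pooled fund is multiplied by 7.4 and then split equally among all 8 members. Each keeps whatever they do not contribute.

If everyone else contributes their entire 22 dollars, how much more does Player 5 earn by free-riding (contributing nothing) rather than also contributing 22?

1.65 dollars

Switching from a contribution of 22 to 0 lets Player 5 keep an extra 22 dollars, but lowers the pooled fund by 22, which costs Player 5 their own share of that drop: 7.4/8 × 22 = 20.35.
Net gain = 22 − 20.35 = 1.65. The private return per contributed unit (0.9250) is below 1, so free-riding is indeed the best response regardless of what the others do.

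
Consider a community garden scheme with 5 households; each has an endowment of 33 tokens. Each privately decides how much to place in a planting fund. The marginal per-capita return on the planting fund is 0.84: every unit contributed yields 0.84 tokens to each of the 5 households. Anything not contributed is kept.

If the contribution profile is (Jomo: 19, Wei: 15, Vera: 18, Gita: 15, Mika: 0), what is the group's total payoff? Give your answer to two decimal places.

Total contributed: 19 + 15 + 18 + 15 + 0 = 67; total kept: 5 × 33 − 67 = 98.
The planting fund pays out 0.84 × 5 × 67 = 281.40 in aggregate.
Group total = 98 + 281.40 = 379.40.

379.40 tokens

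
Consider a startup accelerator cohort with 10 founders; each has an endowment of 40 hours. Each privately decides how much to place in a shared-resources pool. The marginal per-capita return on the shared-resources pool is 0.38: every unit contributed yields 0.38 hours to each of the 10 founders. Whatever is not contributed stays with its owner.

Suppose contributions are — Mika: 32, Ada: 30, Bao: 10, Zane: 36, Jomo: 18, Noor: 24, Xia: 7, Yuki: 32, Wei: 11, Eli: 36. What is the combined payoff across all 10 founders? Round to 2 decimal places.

Total contributed: 32 + 30 + 10 + 36 + 18 + 24 + 7 + 32 + 11 + 36 = 236; total kept: 10 × 40 − 236 = 164.
The shared-resources pool pays out 0.38 × 10 × 236 = 896.80 in aggregate.
Group total = 164 + 896.80 = 1060.80.

1060.80 hours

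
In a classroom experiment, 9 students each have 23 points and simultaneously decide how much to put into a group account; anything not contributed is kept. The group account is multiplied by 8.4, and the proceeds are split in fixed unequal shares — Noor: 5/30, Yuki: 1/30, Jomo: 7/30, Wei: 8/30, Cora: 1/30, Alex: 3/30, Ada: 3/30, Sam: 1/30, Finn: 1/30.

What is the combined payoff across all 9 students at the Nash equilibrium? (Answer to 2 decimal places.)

717.60 points

Each unit j contributes comes back to j as 8.4 × (j's share), so j prefers to contribute only if that share exceeds 1/8.4 = 0.1190; otherwise keeping the unit dominates.
Noor, Jomo and Wei clear that bar, contributing 23 each; the remaining 6 contribute 0. Total contributed: 69.
The group account pays out 8.4 × 69 = 579.60 in total (split across the unequal shares, but the aggregate is all that matters for the group sum).
The 6 free-riders keep 23 each, adding 138. Group total = 138 + 579.60 = 717.60.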